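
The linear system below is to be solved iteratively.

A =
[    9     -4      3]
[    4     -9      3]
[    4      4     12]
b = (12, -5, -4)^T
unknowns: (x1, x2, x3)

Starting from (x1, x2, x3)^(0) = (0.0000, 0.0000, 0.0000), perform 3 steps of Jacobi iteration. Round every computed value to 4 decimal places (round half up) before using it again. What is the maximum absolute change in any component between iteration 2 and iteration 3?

Iteration 1:
  x1 = (12 - (-4)·0.0000 - (3)·0.0000) / (9) = 1.3333
  x2 = (-5 - (4)·0.0000 - (3)·0.0000) / (-9) = 0.5556
  x3 = (-4 - (4)·0.0000 - (4)·0.0000) / (12) = -0.3333
Iteration 2:
  x1 = (12 - (-4)·0.5556 - (3)·-0.3333) / (9) = 1.6914
  x2 = (-5 - (4)·1.3333 - (3)·-0.3333) / (-9) = 1.0370
  x3 = (-4 - (4)·1.3333 - (4)·0.5556) / (12) = -0.9630
Iteration 3:
  x1 = (12 - (-4)·1.0370 - (3)·-0.9630) / (9) = 2.1152
  x2 = (-5 - (4)·1.6914 - (3)·-0.9630) / (-9) = 0.9863
  x3 = (-4 - (4)·1.6914 - (4)·1.0370) / (12) = -1.2428
Change: (0.4238, -0.0507, -0.2798) → max |·| = 0.4238

0.4238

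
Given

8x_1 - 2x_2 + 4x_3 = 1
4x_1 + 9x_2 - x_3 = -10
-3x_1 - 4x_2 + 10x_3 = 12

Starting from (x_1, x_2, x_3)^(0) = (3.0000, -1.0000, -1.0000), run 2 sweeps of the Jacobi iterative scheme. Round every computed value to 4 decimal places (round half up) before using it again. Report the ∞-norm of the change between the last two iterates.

1.7389

Iteration 1:
  x_1 = (1 - (-2)·-1.0000 - (4)·-1.0000) / (8) = 0.3750
  x_2 = (-10 - (4)·3.0000 - (-1)·-1.0000) / (9) = -2.5556
  x_3 = (12 - (-3)·3.0000 - (-4)·-1.0000) / (10) = 1.7000
Iteration 2:
  x_1 = (1 - (-2)·-2.5556 - (4)·1.7000) / (8) = -1.3639
  x_2 = (-10 - (4)·0.3750 - (-1)·1.7000) / (9) = -1.0889
  x_3 = (12 - (-3)·0.3750 - (-4)·-2.5556) / (10) = 0.2903
Change: (-1.7389, 1.4667, -1.4097) → max |·| = 1.7389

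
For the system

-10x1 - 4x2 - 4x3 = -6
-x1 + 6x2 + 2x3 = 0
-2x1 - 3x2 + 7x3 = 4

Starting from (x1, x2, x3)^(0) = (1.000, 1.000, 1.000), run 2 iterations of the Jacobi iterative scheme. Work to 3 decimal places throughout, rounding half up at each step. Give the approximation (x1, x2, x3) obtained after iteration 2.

Iteration 1:
  x1 = (-6 - (-4)·1.000 - (-4)·1.000) / (-10) = -0.200
  x2 = (0 - (-1)·1.000 - (2)·1.000) / (6) = -0.167
  x3 = (4 - (-2)·1.000 - (-3)·1.000) / (7) = 1.286
Iteration 2:
  x1 = (-6 - (-4)·-0.167 - (-4)·1.286) / (-10) = 0.152
  x2 = (0 - (-1)·-0.200 - (2)·1.286) / (6) = -0.462
  x3 = (4 - (-2)·-0.200 - (-3)·-0.167) / (7) = 0.443

(0.152, -0.462, 0.443)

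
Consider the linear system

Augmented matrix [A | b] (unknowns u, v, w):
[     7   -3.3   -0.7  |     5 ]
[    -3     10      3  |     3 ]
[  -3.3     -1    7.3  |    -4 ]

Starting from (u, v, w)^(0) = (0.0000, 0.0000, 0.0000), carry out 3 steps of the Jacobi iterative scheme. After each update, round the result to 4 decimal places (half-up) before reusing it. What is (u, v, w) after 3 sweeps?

Iteration 1:
  u = (5 - (-3.3)·0.0000 - (-0.7)·0.0000) / (7) = 0.7143
  v = (3 - (-3)·0.0000 - (3)·0.0000) / (10) = 0.3000
  w = (-4 - (-3.3)·0.0000 - (-1)·0.0000) / (7.3) = -0.5479
Iteration 2:
  u = (5 - (-3.3)·0.3000 - (-0.7)·-0.5479) / (7) = 0.8009
  v = (3 - (-3)·0.7143 - (3)·-0.5479) / (10) = 0.6787
  w = (-4 - (-3.3)·0.7143 - (-1)·0.3000) / (7.3) = -0.1839
Iteration 3:
  u = (5 - (-3.3)·0.6787 - (-0.7)·-0.1839) / (7) = 1.0159
  v = (3 - (-3)·0.8009 - (3)·-0.1839) / (10) = 0.5954
  w = (-4 - (-3.3)·0.8009 - (-1)·0.6787) / (7.3) = -0.0929

(1.0159, 0.5954, -0.0929)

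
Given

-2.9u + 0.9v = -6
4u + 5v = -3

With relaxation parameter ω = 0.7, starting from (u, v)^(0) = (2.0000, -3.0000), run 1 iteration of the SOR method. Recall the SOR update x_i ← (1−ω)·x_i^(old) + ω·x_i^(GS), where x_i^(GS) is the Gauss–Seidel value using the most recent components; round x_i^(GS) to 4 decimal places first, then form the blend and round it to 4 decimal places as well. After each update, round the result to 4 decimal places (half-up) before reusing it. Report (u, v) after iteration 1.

(1.3965, -2.1020)

Iteration 1:
  u: GS value = (-6 - (0.9)·-3.0000) / (-2.9) = 1.1379;  u ← (1−ω)·2.0000 + ω·1.1379 = 1.3965
  v: GS value = (-3 - (4)·1.3965) / (5) = -1.7172;  v ← (1−ω)·-3.0000 + ω·-1.7172 = -2.1020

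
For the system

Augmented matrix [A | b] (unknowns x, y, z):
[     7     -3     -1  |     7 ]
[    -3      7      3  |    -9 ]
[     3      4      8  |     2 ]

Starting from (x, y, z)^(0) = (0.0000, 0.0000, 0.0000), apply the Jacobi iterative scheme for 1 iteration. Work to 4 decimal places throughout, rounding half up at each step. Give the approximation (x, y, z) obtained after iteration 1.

(1.0000, -1.2857, 0.2500)

Iteration 1:
  x = (7 - (-3)·0.0000 - (-1)·0.0000) / (7) = 1.0000
  y = (-9 - (-3)·0.0000 - (3)·0.0000) / (7) = -1.2857
  z = (2 - (3)·0.0000 - (4)·0.0000) / (8) = 0.2500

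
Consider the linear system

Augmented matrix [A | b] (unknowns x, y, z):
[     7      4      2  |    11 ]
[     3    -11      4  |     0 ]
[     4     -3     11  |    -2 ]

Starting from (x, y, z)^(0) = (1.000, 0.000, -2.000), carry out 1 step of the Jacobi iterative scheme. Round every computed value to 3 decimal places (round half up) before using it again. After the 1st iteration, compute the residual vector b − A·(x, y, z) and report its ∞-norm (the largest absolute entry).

9.254

Iteration 1:
  x = (11 - (4)·0.000 - (2)·-2.000) / (7) = 2.143
  y = (0 - (3)·1.000 - (4)·-2.000) / (-11) = -0.455
  z = (-2 - (4)·1.000 - (-3)·0.000) / (11) = -0.545
Residual b − A·x = (-1.091, -9.254, -5.942); ∞-norm = 9.254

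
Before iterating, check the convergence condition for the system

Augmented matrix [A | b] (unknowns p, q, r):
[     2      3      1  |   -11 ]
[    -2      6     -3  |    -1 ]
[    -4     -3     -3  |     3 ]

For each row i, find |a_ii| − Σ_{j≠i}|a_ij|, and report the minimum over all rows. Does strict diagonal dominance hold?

-4

row 1: |2| − (3+1) = -2
row 2: |6| − (2+3) = 1
row 3: |-3| − (4+3) = -4
minimum over rows = -4 → not strictly diagonally dominant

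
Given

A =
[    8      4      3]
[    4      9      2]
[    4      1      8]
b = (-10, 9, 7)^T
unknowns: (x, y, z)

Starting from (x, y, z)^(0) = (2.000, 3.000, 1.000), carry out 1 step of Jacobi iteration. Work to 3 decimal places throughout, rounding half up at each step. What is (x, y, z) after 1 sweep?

Iteration 1:
  x = (-10 - (4)·3.000 - (3)·1.000) / (8) = -3.125
  y = (9 - (4)·2.000 - (2)·1.000) / (9) = -0.111
  z = (7 - (4)·2.000 - (1)·3.000) / (8) = -0.500

(-3.125, -0.111, -0.500)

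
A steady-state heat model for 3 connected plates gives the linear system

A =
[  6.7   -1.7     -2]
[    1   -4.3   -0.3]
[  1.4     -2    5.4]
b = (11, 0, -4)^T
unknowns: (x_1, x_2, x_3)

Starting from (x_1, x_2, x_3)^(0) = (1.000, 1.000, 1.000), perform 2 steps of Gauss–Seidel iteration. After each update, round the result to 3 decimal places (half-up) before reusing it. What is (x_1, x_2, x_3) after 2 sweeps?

(1.411, 0.408, -0.955)

Iteration 1:
  x_1 = (11 - (-1.7)·1.000 - (-2)·1.000) / (6.7) = 2.194
  x_2 = (0 - (1)·2.194 - (-0.3)·1.000) / (-4.3) = 0.440
  x_3 = (-4 - (1.4)·2.194 - (-2)·0.440) / (5.4) = -1.147
Iteration 2:
  x_1 = (11 - (-1.7)·0.440 - (-2)·-1.147) / (6.7) = 1.411
  x_2 = (0 - (1)·1.411 - (-0.3)·-1.147) / (-4.3) = 0.408
  x_3 = (-4 - (1.4)·1.411 - (-2)·0.408) / (5.4) = -0.955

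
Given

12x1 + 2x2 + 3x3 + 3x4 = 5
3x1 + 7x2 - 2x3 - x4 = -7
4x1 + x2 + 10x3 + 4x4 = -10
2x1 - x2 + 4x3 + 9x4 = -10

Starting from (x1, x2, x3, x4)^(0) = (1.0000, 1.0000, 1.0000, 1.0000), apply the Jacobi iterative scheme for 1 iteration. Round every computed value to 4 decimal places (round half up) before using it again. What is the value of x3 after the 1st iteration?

-1.9000

Iteration 1:
  x1 = (5 - (2)·1.0000 - (3)·1.0000 - (3)·1.0000) / (12) = -0.2500
  x2 = (-7 - (3)·1.0000 - (-2)·1.0000 - (-1)·1.0000) / (7) = -1.0000
  x3 = (-10 - (4)·1.0000 - (1)·1.0000 - (4)·1.0000) / (10) = -1.9000
  x4 = (-10 - (2)·1.0000 - (-1)·1.0000 - (4)·1.0000) / (9) = -1.6667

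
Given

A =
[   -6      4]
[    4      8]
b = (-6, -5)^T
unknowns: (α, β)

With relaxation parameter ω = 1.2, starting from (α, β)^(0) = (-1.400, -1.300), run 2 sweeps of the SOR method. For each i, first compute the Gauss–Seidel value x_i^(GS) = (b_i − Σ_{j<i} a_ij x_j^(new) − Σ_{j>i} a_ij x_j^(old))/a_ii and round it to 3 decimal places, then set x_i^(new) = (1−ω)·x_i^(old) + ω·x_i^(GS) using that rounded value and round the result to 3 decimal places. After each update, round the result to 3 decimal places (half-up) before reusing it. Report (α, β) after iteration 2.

(0.508, -0.904)

Iteration 1:
  α: GS value = (-6 - (4)·-1.300) / (-6) = 0.133;  α ← (1−ω)·-1.400 + ω·0.133 = 0.440
  β: GS value = (-5 - (4)·0.440) / (8) = -0.845;  β ← (1−ω)·-1.300 + ω·-0.845 = -0.754
Iteration 2:
  α: GS value = (-6 - (4)·-0.754) / (-6) = 0.497;  α ← (1−ω)·0.440 + ω·0.497 = 0.508
  β: GS value = (-5 - (4)·0.508) / (8) = -0.879;  β ← (1−ω)·-0.754 + ω·-0.879 = -0.904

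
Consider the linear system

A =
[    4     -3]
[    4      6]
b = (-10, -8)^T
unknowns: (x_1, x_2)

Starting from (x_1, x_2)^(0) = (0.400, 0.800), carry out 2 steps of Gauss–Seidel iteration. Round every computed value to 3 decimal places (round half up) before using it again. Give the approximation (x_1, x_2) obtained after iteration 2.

(-2.550, 0.367)

Iteration 1:
  x_1 = (-10 - (-3)·0.800) / (4) = -1.900
  x_2 = (-8 - (4)·-1.900) / (6) = -0.067
Iteration 2:
  x_1 = (-10 - (-3)·-0.067) / (4) = -2.550
  x_2 = (-8 - (4)·-2.550) / (6) = 0.367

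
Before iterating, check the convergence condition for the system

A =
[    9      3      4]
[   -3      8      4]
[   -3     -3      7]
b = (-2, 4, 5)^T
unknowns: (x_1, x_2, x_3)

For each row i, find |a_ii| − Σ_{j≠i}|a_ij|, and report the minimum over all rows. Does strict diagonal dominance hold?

1

row 1: |9| − (3+4) = 2
row 2: |8| − (3+4) = 1
row 3: |7| − (3+3) = 1
minimum over rows = 1 → strictly diagonally dominant (convergence guaranteed)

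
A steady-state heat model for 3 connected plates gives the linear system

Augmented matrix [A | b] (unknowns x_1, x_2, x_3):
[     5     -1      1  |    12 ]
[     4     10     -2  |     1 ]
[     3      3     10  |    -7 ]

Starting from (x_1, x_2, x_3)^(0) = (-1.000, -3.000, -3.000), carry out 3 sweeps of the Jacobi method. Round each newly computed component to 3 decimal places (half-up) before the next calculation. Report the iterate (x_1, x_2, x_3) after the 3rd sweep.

(2.526, -1.090, -1.156)

Iteration 1:
  x_1 = (12 - (-1)·-3.000 - (1)·-3.000) / (5) = 2.400
  x_2 = (1 - (4)·-1.000 - (-2)·-3.000) / (10) = -0.100
  x_3 = (-7 - (3)·-1.000 - (3)·-3.000) / (10) = 0.500
Iteration 2:
  x_1 = (12 - (-1)·-0.100 - (1)·0.500) / (5) = 2.280
  x_2 = (1 - (4)·2.400 - (-2)·0.500) / (10) = -0.760
  x_3 = (-7 - (3)·2.400 - (3)·-0.100) / (10) = -1.390
Iteration 3:
  x_1 = (12 - (-1)·-0.760 - (1)·-1.390) / (5) = 2.526
  x_2 = (1 - (4)·2.280 - (-2)·-1.390) / (10) = -1.090
  x_3 = (-7 - (3)·2.280 - (3)·-0.760) / (10) = -1.156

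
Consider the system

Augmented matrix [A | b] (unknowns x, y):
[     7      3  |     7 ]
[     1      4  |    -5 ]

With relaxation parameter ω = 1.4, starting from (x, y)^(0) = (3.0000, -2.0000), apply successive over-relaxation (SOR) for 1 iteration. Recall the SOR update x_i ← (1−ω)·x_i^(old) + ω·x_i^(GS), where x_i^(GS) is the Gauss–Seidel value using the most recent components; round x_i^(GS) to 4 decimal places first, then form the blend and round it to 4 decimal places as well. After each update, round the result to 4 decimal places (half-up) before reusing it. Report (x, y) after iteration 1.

(1.3999, -1.4400)

Iteration 1:
  x: GS value = (7 - (3)·-2.0000) / (7) = 1.8571;  x ← (1−ω)·3.0000 + ω·1.8571 = 1.3999
  y: GS value = (-5 - (1)·1.3999) / (4) = -1.6000;  y ← (1−ω)·-2.0000 + ω·-1.6000 = -1.4400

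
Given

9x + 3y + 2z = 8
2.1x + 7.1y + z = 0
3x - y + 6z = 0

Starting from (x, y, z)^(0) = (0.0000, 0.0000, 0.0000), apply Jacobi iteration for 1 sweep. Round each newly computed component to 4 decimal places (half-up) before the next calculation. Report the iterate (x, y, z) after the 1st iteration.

(0.8889, 0.0000, 0.0000)

Iteration 1:
  x = (8 - (3)·0.0000 - (2)·0.0000) / (9) = 0.8889
  y = (0 - (2.1)·0.0000 - (1)·0.0000) / (7.1) = 0.0000
  z = (0 - (3)·0.0000 - (-1)·0.0000) / (6) = 0.0000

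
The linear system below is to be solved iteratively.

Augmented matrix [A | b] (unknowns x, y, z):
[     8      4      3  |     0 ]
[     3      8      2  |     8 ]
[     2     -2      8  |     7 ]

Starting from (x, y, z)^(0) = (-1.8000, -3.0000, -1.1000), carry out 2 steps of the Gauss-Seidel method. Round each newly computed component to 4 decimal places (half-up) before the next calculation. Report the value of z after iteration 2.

1.2565

Iteration 1:
  x = (0 - (4)·-3.0000 - (3)·-1.1000) / (8) = 1.9125
  y = (8 - (3)·1.9125 - (2)·-1.1000) / (8) = 0.5578
  z = (7 - (2)·1.9125 - (-2)·0.5578) / (8) = 0.5363
Iteration 2:
  x = (0 - (4)·0.5578 - (3)·0.5363) / (8) = -0.4800
  y = (8 - (3)·-0.4800 - (2)·0.5363) / (8) = 1.0459
  z = (7 - (2)·-0.4800 - (-2)·1.0459) / (8) = 1.2565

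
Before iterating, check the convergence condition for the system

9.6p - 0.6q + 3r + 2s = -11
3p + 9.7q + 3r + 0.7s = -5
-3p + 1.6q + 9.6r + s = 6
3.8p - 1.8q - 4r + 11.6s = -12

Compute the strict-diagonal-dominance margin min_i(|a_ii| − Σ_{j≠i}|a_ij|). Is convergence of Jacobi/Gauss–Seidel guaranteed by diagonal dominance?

2

row 1: |9.6| − (0.6+3+2) = 4
row 2: |9.7| − (3+3+0.7) = 3
row 3: |9.6| − (3+1.6+1) = 4
row 4: |11.6| − (3.8+1.8+4) = 2
minimum over rows = 2 → strictly diagonally dominant (convergence guaranteed)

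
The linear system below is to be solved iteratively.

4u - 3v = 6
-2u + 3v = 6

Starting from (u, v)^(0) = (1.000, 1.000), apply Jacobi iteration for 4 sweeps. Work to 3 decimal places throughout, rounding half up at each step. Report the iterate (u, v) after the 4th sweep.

(4.750, 4.750)

Iteration 1:
  u = (6 - (-3)·1.000) / (4) = 2.250
  v = (6 - (-2)·1.000) / (3) = 2.667
Iteration 2:
  u = (6 - (-3)·2.667) / (4) = 3.500
  v = (6 - (-2)·2.250) / (3) = 3.500
Iteration 3:
  u = (6 - (-3)·3.500) / (4) = 4.125
  v = (6 - (-2)·3.500) / (3) = 4.333
Iteration 4:
  u = (6 - (-3)·4.333) / (4) = 4.750
  v = (6 - (-2)·4.125) / (3) = 4.750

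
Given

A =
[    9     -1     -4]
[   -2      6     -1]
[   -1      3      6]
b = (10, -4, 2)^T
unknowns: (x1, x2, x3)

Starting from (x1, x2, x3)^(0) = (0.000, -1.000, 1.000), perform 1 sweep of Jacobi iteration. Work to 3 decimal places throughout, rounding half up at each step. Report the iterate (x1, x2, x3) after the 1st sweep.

Iteration 1:
  x1 = (10 - (-1)·-1.000 - (-4)·1.000) / (9) = 1.444
  x2 = (-4 - (-2)·0.000 - (-1)·1.000) / (6) = -0.500
  x3 = (2 - (-1)·0.000 - (3)·-1.000) / (6) = 0.833

(1.444, -0.500, 0.833)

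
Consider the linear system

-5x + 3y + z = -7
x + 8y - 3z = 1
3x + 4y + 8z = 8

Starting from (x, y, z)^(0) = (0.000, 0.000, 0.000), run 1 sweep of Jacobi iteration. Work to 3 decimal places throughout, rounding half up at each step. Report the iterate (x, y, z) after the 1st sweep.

(1.400, 0.125, 1.000)

Iteration 1:
  x = (-7 - (3)·0.000 - (1)·0.000) / (-5) = 1.400
  y = (1 - (1)·0.000 - (-3)·0.000) / (8) = 0.125
  z = (8 - (3)·0.000 - (4)·0.000) / (8) = 1.000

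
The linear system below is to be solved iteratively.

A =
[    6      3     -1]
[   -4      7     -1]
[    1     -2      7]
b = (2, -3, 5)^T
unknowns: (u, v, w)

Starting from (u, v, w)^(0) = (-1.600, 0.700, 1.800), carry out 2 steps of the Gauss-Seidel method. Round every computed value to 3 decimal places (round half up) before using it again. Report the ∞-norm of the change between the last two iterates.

0.167

Iteration 1:
  u = (2 - (3)·0.700 - (-1)·1.800) / (6) = 0.283
  v = (-3 - (-4)·0.283 - (-1)·1.800) / (7) = -0.010
  w = (5 - (1)·0.283 - (-2)·-0.010) / (7) = 0.671
Iteration 2:
  u = (2 - (3)·-0.010 - (-1)·0.671) / (6) = 0.450
  v = (-3 - (-4)·0.450 - (-1)·0.671) / (7) = -0.076
  w = (5 - (1)·0.450 - (-2)·-0.076) / (7) = 0.628
Change: (0.167, -0.066, -0.043) → max |·| = 0.167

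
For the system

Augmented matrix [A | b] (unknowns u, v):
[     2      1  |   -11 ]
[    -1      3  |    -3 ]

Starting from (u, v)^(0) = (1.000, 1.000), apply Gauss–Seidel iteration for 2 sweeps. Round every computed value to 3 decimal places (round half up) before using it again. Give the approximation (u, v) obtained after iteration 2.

(-4.000, -2.333)

Iteration 1:
  u = (-11 - (1)·1.000) / (2) = -6.000
  v = (-3 - (-1)·-6.000) / (3) = -3.000
Iteration 2:
  u = (-11 - (1)·-3.000) / (2) = -4.000
  v = (-3 - (-1)·-4.000) / (3) = -2.333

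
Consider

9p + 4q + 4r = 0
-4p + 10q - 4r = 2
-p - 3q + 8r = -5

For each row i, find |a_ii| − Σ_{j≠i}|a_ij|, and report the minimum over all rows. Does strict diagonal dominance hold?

1

row 1: |9| − (4+4) = 1
row 2: |10| − (4+4) = 2
row 3: |8| − (1+3) = 4
minimum over rows = 1 → strictly diagonally dominant (convergence guaranteed)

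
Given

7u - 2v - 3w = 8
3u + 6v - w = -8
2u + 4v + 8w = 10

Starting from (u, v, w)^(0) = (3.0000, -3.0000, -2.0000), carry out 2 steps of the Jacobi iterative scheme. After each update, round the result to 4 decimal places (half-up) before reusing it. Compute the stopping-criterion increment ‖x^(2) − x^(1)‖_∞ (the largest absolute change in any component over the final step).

Iteration 1:
  u = (8 - (-2)·-3.0000 - (-3)·-2.0000) / (7) = -0.5714
  v = (-8 - (3)·3.0000 - (-1)·-2.0000) / (6) = -3.1667
  w = (10 - (2)·3.0000 - (4)·-3.0000) / (8) = 2.0000
Iteration 2:
  u = (8 - (-2)·-3.1667 - (-3)·2.0000) / (7) = 1.0952
  v = (-8 - (3)·-0.5714 - (-1)·2.0000) / (6) = -0.7143
  w = (10 - (2)·-0.5714 - (4)·-3.1667) / (8) = 2.9762
Change: (1.6666, 2.4524, 0.9762) → max |·| = 2.4524

2.4524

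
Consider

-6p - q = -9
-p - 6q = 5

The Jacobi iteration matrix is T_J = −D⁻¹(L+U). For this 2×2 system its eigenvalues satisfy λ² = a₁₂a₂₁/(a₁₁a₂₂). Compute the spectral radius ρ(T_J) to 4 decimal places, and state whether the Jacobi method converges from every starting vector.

0.1667

a₁₂a₂₁/(a₁₁a₂₂) = (-1)·(-1) / ((-6)·(-6)) = 0.027778
ρ = √|0.027778| = √0.027778 = 0.1667
ρ < 1, so Jacobi converges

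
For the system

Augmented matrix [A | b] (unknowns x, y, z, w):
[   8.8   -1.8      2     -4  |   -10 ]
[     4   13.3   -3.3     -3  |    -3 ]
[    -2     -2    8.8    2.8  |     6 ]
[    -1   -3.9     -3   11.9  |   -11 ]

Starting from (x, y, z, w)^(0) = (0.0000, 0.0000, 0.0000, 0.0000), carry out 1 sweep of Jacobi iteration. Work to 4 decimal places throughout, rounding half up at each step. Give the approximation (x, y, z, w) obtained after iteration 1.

(-1.1364, -0.2256, 0.6818, -0.9244)

Iteration 1:
  x = (-10 - (-1.8)·0.0000 - (2)·0.0000 - (-4)·0.0000) / (8.8) = -1.1364
  y = (-3 - (4)·0.0000 - (-3.3)·0.0000 - (-3)·0.0000) / (13.3) = -0.2256
  z = (6 - (-2)·0.0000 - (-2)·0.0000 - (2.8)·0.0000) / (8.8) = 0.6818
  w = (-11 - (-1)·0.0000 - (-3.9)·0.0000 - (-3)·0.0000) / (11.9) = -0.9244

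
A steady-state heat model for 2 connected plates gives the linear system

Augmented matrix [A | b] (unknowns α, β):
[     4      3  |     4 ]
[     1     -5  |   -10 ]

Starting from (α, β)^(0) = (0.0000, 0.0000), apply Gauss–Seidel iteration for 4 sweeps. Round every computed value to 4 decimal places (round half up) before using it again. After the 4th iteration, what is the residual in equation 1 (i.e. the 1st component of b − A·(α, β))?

Iteration 1:
  α = (4 - (3)·0.0000) / (4) = 1.0000
  β = (-10 - (1)·1.0000) / (-5) = 2.2000
Iteration 2:
  α = (4 - (3)·2.2000) / (4) = -0.6500
  β = (-10 - (1)·-0.6500) / (-5) = 1.8700
Iteration 3:
  α = (4 - (3)·1.8700) / (4) = -0.4025
  β = (-10 - (1)·-0.4025) / (-5) = 1.9195
Iteration 4:
  α = (4 - (3)·1.9195) / (4) = -0.4396
  β = (-10 - (1)·-0.4396) / (-5) = 1.9121
Residual b − A·x = (0.0221, 0.0001)

0.0221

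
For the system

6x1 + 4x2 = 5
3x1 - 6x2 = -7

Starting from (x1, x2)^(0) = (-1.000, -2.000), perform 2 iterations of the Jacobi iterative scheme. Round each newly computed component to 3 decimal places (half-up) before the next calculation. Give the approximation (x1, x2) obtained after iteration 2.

Iteration 1:
  x1 = (5 - (4)·-2.000) / (6) = 2.167
  x2 = (-7 - (3)·-1.000) / (-6) = 0.667
Iteration 2:
  x1 = (5 - (4)·0.667) / (6) = 0.389
  x2 = (-7 - (3)·2.167) / (-6) = 2.250

(0.389, 2.250)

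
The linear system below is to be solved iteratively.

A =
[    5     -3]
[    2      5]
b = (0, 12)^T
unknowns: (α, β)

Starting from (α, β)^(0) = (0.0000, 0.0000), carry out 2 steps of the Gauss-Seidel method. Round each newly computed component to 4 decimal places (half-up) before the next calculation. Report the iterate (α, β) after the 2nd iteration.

Iteration 1:
  α = (0 - (-3)·0.0000) / (5) = 0.0000
  β = (12 - (2)·0.0000) / (5) = 2.4000
Iteration 2:
  α = (0 - (-3)·2.4000) / (5) = 1.4400
  β = (12 - (2)·1.4400) / (5) = 1.8240

(1.4400, 1.8240)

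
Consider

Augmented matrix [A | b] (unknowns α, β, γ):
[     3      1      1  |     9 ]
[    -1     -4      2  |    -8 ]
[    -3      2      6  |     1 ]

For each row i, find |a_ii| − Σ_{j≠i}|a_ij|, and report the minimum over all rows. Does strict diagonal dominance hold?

1

row 1: |3| − (1+1) = 1
row 2: |-4| − (1+2) = 1
row 3: |6| − (3+2) = 1
minimum over rows = 1 → strictly diagonally dominant (convergence guaranteed)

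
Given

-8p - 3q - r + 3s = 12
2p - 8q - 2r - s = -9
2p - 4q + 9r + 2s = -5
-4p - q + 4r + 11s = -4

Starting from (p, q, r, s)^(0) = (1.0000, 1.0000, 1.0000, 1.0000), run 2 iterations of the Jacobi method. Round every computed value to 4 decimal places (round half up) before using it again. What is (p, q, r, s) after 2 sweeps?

(-1.9078, 0.8917, 0.3106, -0.6616)

Iteration 1:
  p = (12 - (-3)·1.0000 - (-1)·1.0000 - (3)·1.0000) / (-8) = -1.6250
  q = (-9 - (2)·1.0000 - (-2)·1.0000 - (-1)·1.0000) / (-8) = 1.0000
  r = (-5 - (2)·1.0000 - (-4)·1.0000 - (2)·1.0000) / (9) = -0.5556
  s = (-4 - (-4)·1.0000 - (-1)·1.0000 - (4)·1.0000) / (11) = -0.2727
Iteration 2:
  p = (12 - (-3)·1.0000 - (-1)·-0.5556 - (3)·-0.2727) / (-8) = -1.9078
  q = (-9 - (2)·-1.6250 - (-2)·-0.5556 - (-1)·-0.2727) / (-8) = 0.8917
  r = (-5 - (2)·-1.6250 - (-4)·1.0000 - (2)·-0.2727) / (9) = 0.3106
  s = (-4 - (-4)·-1.6250 - (-1)·1.0000 - (4)·-0.5556) / (11) = -0.6616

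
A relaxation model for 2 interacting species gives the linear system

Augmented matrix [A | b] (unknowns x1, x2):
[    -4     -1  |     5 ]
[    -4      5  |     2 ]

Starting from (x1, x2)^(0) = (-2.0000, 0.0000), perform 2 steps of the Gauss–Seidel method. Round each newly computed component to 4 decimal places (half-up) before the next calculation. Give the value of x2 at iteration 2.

-0.4800

Iteration 1:
  x1 = (5 - (-1)·0.0000) / (-4) = -1.2500
  x2 = (2 - (-4)·-1.2500) / (5) = -0.6000
Iteration 2:
  x1 = (5 - (-1)·-0.6000) / (-4) = -1.1000
  x2 = (2 - (-4)·-1.1000) / (5) = -0.4800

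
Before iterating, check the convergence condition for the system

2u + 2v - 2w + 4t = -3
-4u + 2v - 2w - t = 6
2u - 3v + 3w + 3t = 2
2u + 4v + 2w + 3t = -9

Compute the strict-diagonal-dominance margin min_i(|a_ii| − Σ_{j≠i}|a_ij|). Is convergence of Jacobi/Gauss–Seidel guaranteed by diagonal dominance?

row 1: |2| − (2+2+4) = -6
row 2: |2| − (4+2+1) = -5
row 3: |3| − (2+3+3) = -5
row 4: |3| − (2+4+2) = -5
minimum over rows = -6 → not strictly diagonally dominant

-6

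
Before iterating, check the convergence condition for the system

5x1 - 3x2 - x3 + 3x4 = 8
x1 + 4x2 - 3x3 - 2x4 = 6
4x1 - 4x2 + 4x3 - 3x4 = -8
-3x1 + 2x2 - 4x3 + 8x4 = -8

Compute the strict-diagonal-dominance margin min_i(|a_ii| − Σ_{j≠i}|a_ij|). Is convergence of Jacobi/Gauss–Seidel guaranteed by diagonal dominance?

-7

row 1: |5| − (3+1+3) = -2
row 2: |4| − (1+3+2) = -2
row 3: |4| − (4+4+3) = -7
row 4: |8| − (3+2+4) = -1
minimum over rows = -7 → not strictly diagonally dominant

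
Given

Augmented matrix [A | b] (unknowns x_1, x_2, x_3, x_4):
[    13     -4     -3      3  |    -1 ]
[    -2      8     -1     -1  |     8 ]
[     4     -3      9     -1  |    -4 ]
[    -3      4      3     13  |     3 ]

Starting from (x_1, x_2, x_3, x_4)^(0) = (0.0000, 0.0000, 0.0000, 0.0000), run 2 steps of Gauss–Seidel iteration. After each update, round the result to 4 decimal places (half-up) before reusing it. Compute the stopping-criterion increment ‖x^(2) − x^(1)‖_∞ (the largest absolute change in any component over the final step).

0.2986

Iteration 1:
  x_1 = (-1 - (-4)·0.0000 - (-3)·0.0000 - (3)·0.0000) / (13) = -0.0769
  x_2 = (8 - (-2)·-0.0769 - (-1)·0.0000 - (-1)·0.0000) / (8) = 0.9808
  x_3 = (-4 - (4)·-0.0769 - (-3)·0.9808 - (-1)·0.0000) / (9) = -0.0833
  x_4 = (3 - (-3)·-0.0769 - (4)·0.9808 - (3)·-0.0833) / (13) = -0.0695
Iteration 2:
  x_1 = (-1 - (-4)·0.9808 - (-3)·-0.0833 - (3)·-0.0695) / (13) = 0.2217
  x_2 = (8 - (-2)·0.2217 - (-1)·-0.0833 - (-1)·-0.0695) / (8) = 1.0363
  x_3 = (-4 - (4)·0.2217 - (-3)·1.0363 - (-1)·-0.0695) / (9) = -0.2053
  x_4 = (3 - (-3)·0.2217 - (4)·1.0363 - (3)·-0.2053) / (13) = 0.0104
Change: (0.2986, 0.0555, -0.1220, 0.0799) → max |·| = 0.2986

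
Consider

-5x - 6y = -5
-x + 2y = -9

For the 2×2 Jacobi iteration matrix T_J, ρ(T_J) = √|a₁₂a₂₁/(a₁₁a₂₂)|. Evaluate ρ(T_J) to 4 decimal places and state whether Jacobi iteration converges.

a₁₂a₂₁/(a₁₁a₂₂) = (-6)·(-1) / ((-5)·(2)) = -0.600000
ρ = √|-0.600000| = √0.600000 = 0.7746
ρ < 1, so Jacobi converges

0.7746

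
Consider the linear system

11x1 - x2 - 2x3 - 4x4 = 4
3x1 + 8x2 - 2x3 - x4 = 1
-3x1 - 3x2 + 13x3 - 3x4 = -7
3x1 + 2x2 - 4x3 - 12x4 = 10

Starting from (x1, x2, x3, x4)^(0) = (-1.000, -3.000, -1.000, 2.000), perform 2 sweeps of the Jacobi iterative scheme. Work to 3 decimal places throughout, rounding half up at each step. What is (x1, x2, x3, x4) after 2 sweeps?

Iteration 1:
  x1 = (4 - (-1)·-3.000 - (-2)·-1.000 - (-4)·2.000) / (11) = 0.636
  x2 = (1 - (3)·-1.000 - (-2)·-1.000 - (-1)·2.000) / (8) = 0.500
  x3 = (-7 - (-3)·-1.000 - (-3)·-3.000 - (-3)·2.000) / (13) = -1.000
  x4 = (10 - (3)·-1.000 - (2)·-3.000 - (-4)·-1.000) / (-12) = -1.250
Iteration 2:
  x1 = (4 - (-1)·0.500 - (-2)·-1.000 - (-4)·-1.250) / (11) = -0.227
  x2 = (1 - (3)·0.636 - (-2)·-1.000 - (-1)·-1.250) / (8) = -0.520
  x3 = (-7 - (-3)·0.636 - (-3)·0.500 - (-3)·-1.250) / (13) = -0.565
  x4 = (10 - (3)·0.636 - (2)·0.500 - (-4)·-1.000) / (-12) = -0.258

(-0.227, -0.520, -0.565, -0.258)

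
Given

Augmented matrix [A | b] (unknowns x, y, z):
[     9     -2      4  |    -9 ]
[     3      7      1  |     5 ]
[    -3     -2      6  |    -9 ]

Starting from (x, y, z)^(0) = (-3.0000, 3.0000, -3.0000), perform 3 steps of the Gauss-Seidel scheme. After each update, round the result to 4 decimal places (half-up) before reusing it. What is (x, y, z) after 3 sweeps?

(-0.1447, 0.9770, -1.2467)

Iteration 1:
  x = (-9 - (-2)·3.0000 - (4)·-3.0000) / (9) = 1.0000
  y = (5 - (3)·1.0000 - (1)·-3.0000) / (7) = 0.7143
  z = (-9 - (-3)·1.0000 - (-2)·0.7143) / (6) = -0.7619
Iteration 2:
  x = (-9 - (-2)·0.7143 - (4)·-0.7619) / (9) = -0.5026
  y = (5 - (3)·-0.5026 - (1)·-0.7619) / (7) = 1.0385
  z = (-9 - (-3)·-0.5026 - (-2)·1.0385) / (6) = -1.4051
Iteration 3:
  x = (-9 - (-2)·1.0385 - (4)·-1.4051) / (9) = -0.1447
  y = (5 - (3)·-0.1447 - (1)·-1.4051) / (7) = 0.9770
  z = (-9 - (-3)·-0.1447 - (-2)·0.9770) / (6) = -1.2467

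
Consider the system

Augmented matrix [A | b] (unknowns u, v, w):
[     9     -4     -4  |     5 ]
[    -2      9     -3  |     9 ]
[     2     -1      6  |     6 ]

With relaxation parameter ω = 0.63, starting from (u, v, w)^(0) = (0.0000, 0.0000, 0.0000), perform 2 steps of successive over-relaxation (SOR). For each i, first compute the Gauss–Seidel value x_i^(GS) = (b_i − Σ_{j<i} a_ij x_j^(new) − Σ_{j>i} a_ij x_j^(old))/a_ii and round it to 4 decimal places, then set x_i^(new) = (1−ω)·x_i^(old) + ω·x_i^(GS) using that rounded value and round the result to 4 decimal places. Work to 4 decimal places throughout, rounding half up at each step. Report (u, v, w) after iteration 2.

Iteration 1:
  u: GS value = (5 - (-4)·0.0000 - (-4)·0.0000) / (9) = 0.5556;  u ← (1−ω)·0.0000 + ω·0.5556 = 0.3500
  v: GS value = (9 - (-2)·0.3500 - (-3)·0.0000) / (9) = 1.0778;  v ← (1−ω)·0.0000 + ω·1.0778 = 0.6790
  w: GS value = (6 - (2)·0.3500 - (-1)·0.6790) / (6) = 0.9965;  w ← (1−ω)·0.0000 + ω·0.9965 = 0.6278
Iteration 2:
  u: GS value = (5 - (-4)·0.6790 - (-4)·0.6278) / (9) = 1.1364;  u ← (1−ω)·0.3500 + ω·1.1364 = 0.8454
  v: GS value = (9 - (-2)·0.8454 - (-3)·0.6278) / (9) = 1.3971;  v ← (1−ω)·0.6790 + ω·1.3971 = 1.1314
  w: GS value = (6 - (2)·0.8454 - (-1)·1.1314) / (6) = 0.9068;  w ← (1−ω)·0.6278 + ω·0.9068 = 0.8036

(0.8454, 1.1314, 0.8036)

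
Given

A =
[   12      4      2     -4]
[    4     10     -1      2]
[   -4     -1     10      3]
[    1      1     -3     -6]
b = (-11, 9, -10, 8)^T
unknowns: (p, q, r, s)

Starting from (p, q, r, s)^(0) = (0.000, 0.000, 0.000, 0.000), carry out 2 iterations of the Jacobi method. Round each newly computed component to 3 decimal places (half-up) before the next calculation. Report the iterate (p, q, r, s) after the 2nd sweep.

Iteration 1:
  p = (-11 - (4)·0.000 - (2)·0.000 - (-4)·0.000) / (12) = -0.917
  q = (9 - (4)·0.000 - (-1)·0.000 - (2)·0.000) / (10) = 0.900
  r = (-10 - (-4)·0.000 - (-1)·0.000 - (3)·0.000) / (10) = -1.000
  s = (8 - (1)·0.000 - (1)·0.000 - (-3)·0.000) / (-6) = -1.333
Iteration 2:
  p = (-11 - (4)·0.900 - (2)·-1.000 - (-4)·-1.333) / (12) = -1.494
  q = (9 - (4)·-0.917 - (-1)·-1.000 - (2)·-1.333) / (10) = 1.433
  r = (-10 - (-4)·-0.917 - (-1)·0.900 - (3)·-1.333) / (10) = -0.877
  s = (8 - (1)·-0.917 - (1)·0.900 - (-3)·-1.000) / (-6) = -0.836

(-1.494, 1.433, -0.877, -0.836)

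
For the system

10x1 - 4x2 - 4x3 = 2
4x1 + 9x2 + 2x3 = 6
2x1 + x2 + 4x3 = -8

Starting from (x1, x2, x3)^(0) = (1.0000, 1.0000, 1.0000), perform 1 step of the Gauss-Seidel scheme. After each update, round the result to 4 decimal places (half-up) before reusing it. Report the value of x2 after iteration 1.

0.0000

Iteration 1:
  x1 = (2 - (-4)·1.0000 - (-4)·1.0000) / (10) = 1.0000
  x2 = (6 - (4)·1.0000 - (2)·1.0000) / (9) = 0.0000
  x3 = (-8 - (2)·1.0000 - (1)·0.0000) / (4) = -2.5000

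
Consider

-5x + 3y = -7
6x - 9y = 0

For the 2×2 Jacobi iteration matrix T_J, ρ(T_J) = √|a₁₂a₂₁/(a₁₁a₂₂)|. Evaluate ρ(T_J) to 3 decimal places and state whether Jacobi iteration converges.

a₁₂a₂₁/(a₁₁a₂₂) = (3)·(6) / ((-5)·(-9)) = 0.400000
ρ = √|0.400000| = √0.400000 = 0.632
ρ < 1, so Jacobi converges

0.632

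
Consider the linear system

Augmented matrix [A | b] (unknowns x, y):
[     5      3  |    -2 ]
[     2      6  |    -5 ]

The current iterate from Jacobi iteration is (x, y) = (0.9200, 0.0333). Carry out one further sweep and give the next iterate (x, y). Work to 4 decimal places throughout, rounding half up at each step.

(-0.4200, -1.1400)

One sweep:
  x = (-2 - (3)·0.0333) / (5) = -0.4200
  y = (-5 - (2)·0.9200) / (6) = -1.1400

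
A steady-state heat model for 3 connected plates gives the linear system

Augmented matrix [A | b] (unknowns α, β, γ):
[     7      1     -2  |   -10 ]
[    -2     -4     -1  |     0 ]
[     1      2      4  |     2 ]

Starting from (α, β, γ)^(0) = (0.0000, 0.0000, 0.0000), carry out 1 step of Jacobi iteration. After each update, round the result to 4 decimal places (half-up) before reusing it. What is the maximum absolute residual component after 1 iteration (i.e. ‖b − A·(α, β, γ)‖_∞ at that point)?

2.3572

Iteration 1:
  α = (-10 - (1)·0.0000 - (-2)·0.0000) / (7) = -1.4286
  β = (0 - (-2)·0.0000 - (-1)·0.0000) / (-4) = 0.0000
  γ = (2 - (1)·0.0000 - (2)·0.0000) / (4) = 0.5000
Residual b − A·x = (1.0002, -2.3572, 1.4286); ∞-norm = 2.3572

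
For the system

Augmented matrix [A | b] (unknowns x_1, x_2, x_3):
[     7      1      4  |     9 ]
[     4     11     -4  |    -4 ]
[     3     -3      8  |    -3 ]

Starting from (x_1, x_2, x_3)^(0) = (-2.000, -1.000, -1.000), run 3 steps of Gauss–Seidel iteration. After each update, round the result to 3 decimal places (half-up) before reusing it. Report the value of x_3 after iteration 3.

-2.158

Iteration 1:
  x_1 = (9 - (1)·-1.000 - (4)·-1.000) / (7) = 2.000
  x_2 = (-4 - (4)·2.000 - (-4)·-1.000) / (11) = -1.455
  x_3 = (-3 - (3)·2.000 - (-3)·-1.455) / (8) = -1.671
Iteration 2:
  x_1 = (9 - (1)·-1.455 - (4)·-1.671) / (7) = 2.448
  x_2 = (-4 - (4)·2.448 - (-4)·-1.671) / (11) = -1.861
  x_3 = (-3 - (3)·2.448 - (-3)·-1.861) / (8) = -1.991
Iteration 3:
  x_1 = (9 - (1)·-1.861 - (4)·-1.991) / (7) = 2.689
  x_2 = (-4 - (4)·2.689 - (-4)·-1.991) / (11) = -2.065
  x_3 = (-3 - (3)·2.689 - (-3)·-2.065) / (8) = -2.158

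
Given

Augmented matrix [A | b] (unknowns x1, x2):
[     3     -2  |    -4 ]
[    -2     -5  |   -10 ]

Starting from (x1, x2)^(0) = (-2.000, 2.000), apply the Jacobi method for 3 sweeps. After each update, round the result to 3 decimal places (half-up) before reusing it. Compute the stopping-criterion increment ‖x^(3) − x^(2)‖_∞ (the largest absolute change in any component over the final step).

0.533

Iteration 1:
  x1 = (-4 - (-2)·2.000) / (3) = 0.000
  x2 = (-10 - (-2)·-2.000) / (-5) = 2.800
Iteration 2:
  x1 = (-4 - (-2)·2.800) / (3) = 0.533
  x2 = (-10 - (-2)·0.000) / (-5) = 2.000
Iteration 3:
  x1 = (-4 - (-2)·2.000) / (3) = 0.000
  x2 = (-10 - (-2)·0.533) / (-5) = 1.787
Change: (-0.533, -0.213) → max |·| = 0.533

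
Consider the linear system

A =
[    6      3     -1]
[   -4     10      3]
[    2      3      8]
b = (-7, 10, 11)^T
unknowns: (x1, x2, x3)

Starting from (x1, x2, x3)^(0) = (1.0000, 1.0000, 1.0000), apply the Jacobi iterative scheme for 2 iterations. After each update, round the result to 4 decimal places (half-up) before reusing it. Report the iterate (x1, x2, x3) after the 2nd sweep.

Iteration 1:
  x1 = (-7 - (3)·1.0000 - (-1)·1.0000) / (6) = -1.5000
  x2 = (10 - (-4)·1.0000 - (3)·1.0000) / (10) = 1.1000
  x3 = (11 - (2)·1.0000 - (3)·1.0000) / (8) = 0.7500
Iteration 2:
  x1 = (-7 - (3)·1.1000 - (-1)·0.7500) / (6) = -1.5917
  x2 = (10 - (-4)·-1.5000 - (3)·0.7500) / (10) = 0.1750
  x3 = (11 - (2)·-1.5000 - (3)·1.1000) / (8) = 1.3375

(-1.5917, 0.1750, 1.3375)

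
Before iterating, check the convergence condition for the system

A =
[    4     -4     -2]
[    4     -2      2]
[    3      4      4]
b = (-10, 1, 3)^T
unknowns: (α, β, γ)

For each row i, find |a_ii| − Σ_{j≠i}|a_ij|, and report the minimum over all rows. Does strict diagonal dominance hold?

-4

row 1: |4| − (4+2) = -2
row 2: |-2| − (4+2) = -4
row 3: |4| − (3+4) = -3
minimum over rows = -4 → not strictly diagonally dominant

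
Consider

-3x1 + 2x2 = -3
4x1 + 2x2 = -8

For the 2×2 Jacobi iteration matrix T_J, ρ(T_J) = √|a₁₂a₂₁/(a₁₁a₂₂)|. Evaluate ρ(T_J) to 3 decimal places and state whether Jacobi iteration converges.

a₁₂a₂₁/(a₁₁a₂₂) = (2)·(4) / ((-3)·(2)) = -1.333333
ρ = √|-1.333333| = √1.333333 = 1.155
ρ > 1, so Jacobi diverges

1.155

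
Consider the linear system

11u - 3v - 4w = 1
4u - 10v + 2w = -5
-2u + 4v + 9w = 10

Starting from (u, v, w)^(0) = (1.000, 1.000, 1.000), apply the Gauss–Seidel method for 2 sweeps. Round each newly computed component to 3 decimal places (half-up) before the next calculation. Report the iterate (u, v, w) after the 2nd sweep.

(0.664, 0.932, 0.844)

Iteration 1:
  u = (1 - (-3)·1.000 - (-4)·1.000) / (11) = 0.727
  v = (-5 - (4)·0.727 - (2)·1.000) / (-10) = 0.991
  w = (10 - (-2)·0.727 - (4)·0.991) / (9) = 0.832
Iteration 2:
  u = (1 - (-3)·0.991 - (-4)·0.832) / (11) = 0.664
  v = (-5 - (4)·0.664 - (2)·0.832) / (-10) = 0.932
  w = (10 - (-2)·0.664 - (4)·0.932) / (9) = 0.844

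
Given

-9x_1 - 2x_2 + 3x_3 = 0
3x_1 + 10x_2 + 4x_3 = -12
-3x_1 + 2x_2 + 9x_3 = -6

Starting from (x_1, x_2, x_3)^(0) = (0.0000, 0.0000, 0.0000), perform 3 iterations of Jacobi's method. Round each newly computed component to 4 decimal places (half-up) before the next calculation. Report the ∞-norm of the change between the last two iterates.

Iteration 1:
  x_1 = (0 - (-2)·0.0000 - (3)·0.0000) / (-9) = 0.0000
  x_2 = (-12 - (3)·0.0000 - (4)·0.0000) / (10) = -1.2000
  x_3 = (-6 - (-3)·0.0000 - (2)·0.0000) / (9) = -0.6667
Iteration 2:
  x_1 = (0 - (-2)·-1.2000 - (3)·-0.6667) / (-9) = 0.0444
  x_2 = (-12 - (3)·0.0000 - (4)·-0.6667) / (10) = -0.9333
  x_3 = (-6 - (-3)·0.0000 - (2)·-1.2000) / (9) = -0.4000
Iteration 3:
  x_1 = (0 - (-2)·-0.9333 - (3)·-0.4000) / (-9) = 0.0741
  x_2 = (-12 - (3)·0.0444 - (4)·-0.4000) / (10) = -1.0533
  x_3 = (-6 - (-3)·0.0444 - (2)·-0.9333) / (9) = -0.4445
Change: (0.0297, -0.1200, -0.0445) → max |·| = 0.1200

0.1200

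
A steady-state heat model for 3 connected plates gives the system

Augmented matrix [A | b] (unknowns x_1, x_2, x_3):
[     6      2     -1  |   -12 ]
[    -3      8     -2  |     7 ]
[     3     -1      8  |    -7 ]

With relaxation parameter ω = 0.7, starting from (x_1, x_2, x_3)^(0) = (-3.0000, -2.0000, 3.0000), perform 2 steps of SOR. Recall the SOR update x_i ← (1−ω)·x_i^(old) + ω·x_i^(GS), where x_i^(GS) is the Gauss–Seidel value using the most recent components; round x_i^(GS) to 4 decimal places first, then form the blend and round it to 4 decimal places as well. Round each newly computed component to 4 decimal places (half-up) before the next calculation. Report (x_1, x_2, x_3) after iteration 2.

Iteration 1:
  x_1: GS value = (-12 - (2)·-2.0000 - (-1)·3.0000) / (6) = -0.8333;  x_1 ← (1−ω)·-3.0000 + ω·-0.8333 = -1.4833
  x_2: GS value = (7 - (-3)·-1.4833 - (-2)·3.0000) / (8) = 1.0688;  x_2 ← (1−ω)·-2.0000 + ω·1.0688 = 0.1482
  x_3: GS value = (-7 - (3)·-1.4833 - (-1)·0.1482) / (8) = -0.3002;  x_3 ← (1−ω)·3.0000 + ω·-0.3002 = 0.6899
Iteration 2:
  x_1: GS value = (-12 - (2)·0.1482 - (-1)·0.6899) / (6) = -1.9344;  x_1 ← (1−ω)·-1.4833 + ω·-1.9344 = -1.7991
  x_2: GS value = (7 - (-3)·-1.7991 - (-2)·0.6899) / (8) = 0.3728;  x_2 ← (1−ω)·0.1482 + ω·0.3728 = 0.3054
  x_3: GS value = (-7 - (3)·-1.7991 - (-1)·0.3054) / (8) = -0.1622;  x_3 ← (1−ω)·0.6899 + ω·-0.1622 = 0.0934

(-1.7991, 0.3054, 0.0934)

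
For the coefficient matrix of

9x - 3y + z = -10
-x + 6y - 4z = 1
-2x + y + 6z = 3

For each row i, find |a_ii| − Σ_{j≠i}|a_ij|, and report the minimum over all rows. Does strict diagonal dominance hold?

row 1: |9| − (3+1) = 5
row 2: |6| − (1+4) = 1
row 3: |6| − (2+1) = 3
minimum over rows = 1 → strictly diagonally dominant (convergence guaranteed)

1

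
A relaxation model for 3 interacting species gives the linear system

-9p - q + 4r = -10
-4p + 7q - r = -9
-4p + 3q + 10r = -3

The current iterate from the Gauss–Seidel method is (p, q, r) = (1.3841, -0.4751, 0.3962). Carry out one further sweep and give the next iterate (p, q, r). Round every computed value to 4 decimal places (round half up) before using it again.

(1.3400, -0.4634, 0.3750)

One sweep:
  p = (-10 - (-1)·-0.4751 - (4)·0.3962) / (-9) = 1.3400
  q = (-9 - (-4)·1.3400 - (-1)·0.3962) / (7) = -0.4634
  r = (-3 - (-4)·1.3400 - (3)·-0.4634) / (10) = 0.3750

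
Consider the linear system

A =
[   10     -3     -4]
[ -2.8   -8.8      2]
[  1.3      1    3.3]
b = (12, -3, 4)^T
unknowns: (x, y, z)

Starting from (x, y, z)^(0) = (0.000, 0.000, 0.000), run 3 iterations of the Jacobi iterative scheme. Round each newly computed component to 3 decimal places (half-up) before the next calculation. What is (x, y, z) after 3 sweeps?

Iteration 1:
  x = (12 - (-3)·0.000 - (-4)·0.000) / (10) = 1.200
  y = (-3 - (-2.8)·0.000 - (2)·0.000) / (-8.8) = 0.341
  z = (4 - (1.3)·0.000 - (1)·0.000) / (3.3) = 1.212
Iteration 2:
  x = (12 - (-3)·0.341 - (-4)·1.212) / (10) = 1.787
  y = (-3 - (-2.8)·1.200 - (2)·1.212) / (-8.8) = 0.235
  z = (4 - (1.3)·1.200 - (1)·0.341) / (3.3) = 0.636
Iteration 3:
  x = (12 - (-3)·0.235 - (-4)·0.636) / (10) = 1.525
  y = (-3 - (-2.8)·1.787 - (2)·0.636) / (-8.8) = -0.083
  z = (4 - (1.3)·1.787 - (1)·0.235) / (3.3) = 0.437

(1.525, -0.083, 0.437)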